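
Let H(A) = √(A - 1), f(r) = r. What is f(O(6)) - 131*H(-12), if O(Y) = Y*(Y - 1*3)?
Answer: 18 - 131*I*√13 ≈ 18.0 - 472.33*I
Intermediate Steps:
O(Y) = Y*(-3 + Y) (O(Y) = Y*(Y - 3) = Y*(-3 + Y))
H(A) = √(-1 + A)
f(O(6)) - 131*H(-12) = 6*(-3 + 6) - 131*√(-1 - 12) = 6*3 - 131*I*√13 = 18 - 131*I*√13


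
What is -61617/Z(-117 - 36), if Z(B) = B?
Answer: 20539/51 ≈ 402.73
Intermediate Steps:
-61617/Z(-117 - 36) = -61617/(-117 - 36) = -61617/(-153) = -61617*(-1/153) = 20539/51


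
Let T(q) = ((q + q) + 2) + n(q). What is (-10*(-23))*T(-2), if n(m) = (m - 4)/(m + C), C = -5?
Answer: -1840/7 ≈ -262.86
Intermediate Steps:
n(m) = (-4 + m)/(-5 + m) (n(m) = (m - 4)/(m - 5) = (-4 + m)/(-5 + m))
T(q) = 2 + 2*q + (-4 + q)/(-5 + q) (T(q) = ((q + q) + 2) + (-4 + q)/(-5 + q) = (2*q + 2) + (-4 + q)/(-5 + q) = (2 + 2*q) + (-4 + q)/(-5 + q) = 2 + 2*q + (-4 + q)/(-5 + q))
(-10*(-23))*T(-2) = (-10*(-23))*((-14 - 7*(-2) + 2*(-2)²)/(-5 - 2)) = 230*((-14 + 14 + 2*4)/(-7)) = 230*(-(-14 + 14 + 8)/7) = 230*(-⅐*8) = 230*(-8/7) = -1840/7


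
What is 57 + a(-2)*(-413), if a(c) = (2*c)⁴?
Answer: -105671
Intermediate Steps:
a(c) = 16*c⁴
57 + a(-2)*(-413) = 57 + (16*(-2)⁴)*(-413) = 57 + (16*16)*(-413) = 57 + 256*(-413) = 57 - 105728 = -105671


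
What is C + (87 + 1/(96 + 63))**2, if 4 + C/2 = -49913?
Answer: -2332523798/25281 ≈ -92264.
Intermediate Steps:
C = -99834 (C = -8 + 2*(-49913) = -8 - 99826 = -99834)
C + (87 + 1/(96 + 63))**2 = -99834 + (87 + 1/(96 + 63))**2 = -99834 + (87 + 1/159)**2 = -99834 + (13834/159)**2 = -99834 + 191379556/25281 = -2332523798/25281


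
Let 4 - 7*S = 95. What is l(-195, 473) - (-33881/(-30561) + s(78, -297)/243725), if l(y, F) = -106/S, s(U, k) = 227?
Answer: 682099257914/96830236425 ≈ 7.0443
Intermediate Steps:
S = -13 (S = 4/7 - 1/7*95 = 4/7 - 95/7 = -13)
l(y, F) = 106/13 (l(y, F) = -106/(-13) = -106*(-1/13) = 106/13)
l(-195, 473) - (-33881/(-30561) + s(78, -297)/243725) = 106/13 - (-33881/(-30561) + 227/243725) = 106/13 - (-33881*(-1/30561) + 227*(1/243725)) = 106/13 - (33881/30561 + 227/243725) = 106/13 - 1*8264584072/7448479725 = 106/13 - 8264584072/7448479725 = 682099257914/96830236425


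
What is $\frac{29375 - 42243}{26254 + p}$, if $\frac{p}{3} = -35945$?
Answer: $\frac{12868}{81581} \approx 0.15773$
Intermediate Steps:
$p = -107835$ ($p = 3 \left(-35945\right) = -107835$)
$\frac{29375 - 42243}{26254 + p} = \frac{29375 - 42243}{26254 - 107835} = - \frac{12868}{-81581} = \left(-12868\right) \left(- \frac{1}{81581}\right) = \frac{12868}{81581}$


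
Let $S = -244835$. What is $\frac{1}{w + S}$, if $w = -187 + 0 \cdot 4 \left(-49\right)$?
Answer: $- \frac{1}{245022} \approx -4.0813 \cdot 10^{-6}$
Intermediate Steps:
$w = -187$ ($w = -187 + 0 \left(-49\right) = -187 + 0 = -187$)
$\frac{1}{w + S} = \frac{1}{-187 - 244835} = \frac{1}{-245022} = - \frac{1}{245022}$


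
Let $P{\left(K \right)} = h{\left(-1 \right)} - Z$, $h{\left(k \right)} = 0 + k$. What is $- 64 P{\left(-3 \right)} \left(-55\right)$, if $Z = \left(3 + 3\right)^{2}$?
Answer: $-130240$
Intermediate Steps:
$h{\left(k \right)} = k$
$Z = 36$ ($Z = 6^{2} = 36$)
$P{\left(K \right)} = -37$ ($P{\left(K \right)} = -1 - 36 = -37$)
$- 64 P{\left(-3 \right)} \left(-55\right) = \left(-64\right) \left(-37\right) \left(-55\right) = 2368 \left(-55\right) = -130240$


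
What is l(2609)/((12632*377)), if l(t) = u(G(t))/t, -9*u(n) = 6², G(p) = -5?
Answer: -1/3106186694 ≈ -3.2194e-10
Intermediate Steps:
u(n) = -4 (u(n) = -⅑*6² = -⅑*36 = -4)
l(t) = -4/t
l(2609)/((12632*377)) = (-4/2609)/((12632*377)) = -4*1/2609/4762264 = -4/2609*1/4762264 = -1/3106186694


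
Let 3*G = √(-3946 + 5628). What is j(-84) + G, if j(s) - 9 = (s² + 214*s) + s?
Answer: -10995 + 29*√2/3 ≈ -10981.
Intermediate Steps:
j(s) = 9 + s² + 215*s (j(s) = 9 + ((s² + 214*s) + s) = 9 + (s² + 215*s) = 9 + s² + 215*s)
G = 29*√2/3 (G = √(-3946 + 5628)/3 = √1682/3 = (29*√2)/3 = 29*√2/3 ≈ 13.671)
j(-84) + G = (9 + (-84)² + 215*(-84)) + 29*√2/3 = (9 + 7056 - 18060) + 29*√2/3 = -10995 + 29*√2/3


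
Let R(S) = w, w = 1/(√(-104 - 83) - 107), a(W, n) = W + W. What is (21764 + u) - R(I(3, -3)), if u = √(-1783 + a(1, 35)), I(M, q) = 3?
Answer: 253246011/11636 + I*√1781 + I*√187/11636 ≈ 21764.0 + 42.203*I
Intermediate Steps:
a(W, n) = 2*W
u = I*√1781 (u = √(-1783 + 2*1) = √(-1783 + 2) = √(-1781) = I*√1781 ≈ 42.202*I)
w = 1/(-107 + I*√187) (w = 1/(√(-187) - 107) = 1/(I*√187 - 107) = 1/(-107 + I*√187) ≈ -0.0091956 - 0.0011752*I)
R(S) = -107/11636 - I*√187/11636
(21764 + u) - R(I(3, -3)) = (21764 + I*√1781) - (-107/11636 - I*√187/11636) = (21764 + I*√1781) + (107/11636 + I*√187/11636) = 253246011/11636 + I*√1781 + I*√187/11636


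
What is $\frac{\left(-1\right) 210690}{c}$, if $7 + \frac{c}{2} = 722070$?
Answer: $- \frac{105345}{722063} \approx -0.14589$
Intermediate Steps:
$c = 1444126$ ($c = -14 + 2 \cdot 722070 = -14 + 1444140 = 1444126$)
$\frac{\left(-1\right) 210690}{c} = \frac{\left(-1\right) 210690}{1444126} = \left(-210690\right) \frac{1}{1444126} = - \frac{105345}{722063}$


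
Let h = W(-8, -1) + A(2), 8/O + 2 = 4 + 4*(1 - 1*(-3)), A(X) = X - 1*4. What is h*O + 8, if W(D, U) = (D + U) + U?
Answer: 8/3 ≈ 2.6667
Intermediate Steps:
A(X) = -4 + X (A(X) = X - 4 = -4 + X)
W(D, U) = D + 2*U
O = 4/9 (O = 8/(-2 + (4 + 4*(1 - 1*(-3)))) = 8/(-2 + (4 + 4*(1 + 3))) = 8/(-2 + (4 + 4*4)) = 8/(-2 + (4 + 16)) = 8/(-2 + 20) = 8/18 = 8*(1/18) = 4/9 ≈ 0.44444)
h = -12 (h = (-8 + 2*(-1)) + (-4 + 2) = (-8 - 2) - 2 = -10 - 2 = -12)
h*O + 8 = -12*4/9 + 8 = -16/3 + 8 = 8/3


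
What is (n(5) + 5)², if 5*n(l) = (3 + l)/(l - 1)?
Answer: 729/25 ≈ 29.160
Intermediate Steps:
n(l) = (3 + l)/(5*(-1 + l)) (n(l) = ((3 + l)/(l - 1))/5 = ((3 + l)/(-1 + l))/5 = (3 + l)/(5*(-1 + l)))
(n(5) + 5)² = ((3 + 5)/(5*(-1 + 5)) + 5)² = ((⅕)*8/4 + 5)² = ((⅕)*(¼)*8 + 5)² = (⅖ + 5)² = (27/5)² = 729/25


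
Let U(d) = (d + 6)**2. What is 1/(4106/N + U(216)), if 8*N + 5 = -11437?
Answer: 5721/281937340 ≈ 2.0292e-5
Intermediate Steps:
N = -5721/4 (N = -5/8 + (1/8)*(-11437) = -5/8 - 11437/8 = -5721/4 ≈ -1430.3)
U(d) = (6 + d)**2
1/(4106/N + U(216)) = 1/(4106/(-5721/4) + (6 + 216)**2) = 1/(4106*(-4/5721) + 222**2) = 1/(-16424/5721 + 49284) = 1/(281937340/5721) = 5721/281937340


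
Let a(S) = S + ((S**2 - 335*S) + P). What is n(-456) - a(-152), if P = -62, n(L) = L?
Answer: -74266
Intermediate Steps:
a(S) = -62 + S**2 - 334*S (a(S) = S + ((S**2 - 335*S) - 62) = S + (-62 + S**2 - 335*S) = -62 + S**2 - 334*S)
n(-456) - a(-152) = -456 - (-62 + (-152)**2 - 334*(-152)) = -456 - (-62 + 23104 + 50768) = -456 - 1*73810 = -456 - 73810 = -74266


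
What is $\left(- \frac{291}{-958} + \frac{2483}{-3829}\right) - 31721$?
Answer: $- \frac{116359665697}{3668182} \approx -31721.0$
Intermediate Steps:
$\left(- \frac{291}{-958} + \frac{2483}{-3829}\right) - 31721 = \left(\left(-291\right) \left(- \frac{1}{958}\right) + 2483 \left(- \frac{1}{3829}\right)\right) - 31721 = \left(\frac{291}{958} - \frac{2483}{3829}\right) - 31721 = - \frac{1264475}{3668182} - 31721 = - \frac{116359665697}{3668182}$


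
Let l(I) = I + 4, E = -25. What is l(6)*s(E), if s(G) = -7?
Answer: -70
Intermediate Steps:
l(I) = 4 + I
l(6)*s(E) = (4 + 6)*(-7) = 10*(-7) = -70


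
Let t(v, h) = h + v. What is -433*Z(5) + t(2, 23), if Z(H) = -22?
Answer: 9551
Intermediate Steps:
-433*Z(5) + t(2, 23) = -433*(-22) + (23 + 2) = 9526 + 25 = 9551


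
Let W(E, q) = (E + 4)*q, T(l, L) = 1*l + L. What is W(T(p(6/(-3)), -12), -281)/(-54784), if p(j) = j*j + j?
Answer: -843/27392 ≈ -0.030775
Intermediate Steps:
p(j) = j + j² (p(j) = j² + j = j + j²)
T(l, L) = L + l (T(l, L) = l + L = L + l)
W(E, q) = q*(4 + E) (W(E, q) = (4 + E)*q = q*(4 + E))
W(T(p(6/(-3)), -12), -281)/(-54784) = -281*(4 + (-12 + (6/(-3))*(1 + 6/(-3))))/(-54784) = -281*(4 + (-12 + (6*(-⅓))*(1 + 6*(-⅓))))*(-1/54784) = -281*(4 + (-12 - 2*(1 - 2)))*(-1/54784) = -281*(4 + (-12 - 2*(-1)))*(-1/54784) = -281*(4 + (-12 + 2))*(-1/54784) = -281*(4 - 10)*(-1/54784) = -281*(-6)*(-1/54784) = 1686*(-1/54784) = -843/27392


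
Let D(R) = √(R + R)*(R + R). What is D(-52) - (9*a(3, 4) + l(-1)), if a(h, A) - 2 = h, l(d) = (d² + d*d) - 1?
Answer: -46 - 208*I*√26 ≈ -46.0 - 1060.6*I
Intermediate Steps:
l(d) = -1 + 2*d² (l(d) = (d² + d²) - 1 = 2*d² - 1 = -1 + 2*d²)
a(h, A) = 2 + h
D(R) = 2*√2*R^(3/2) (D(R) = √(2*R)*(2*R) = (√2*√R)*(2*R) = 2*√2*R^(3/2))
D(-52) - (9*a(3, 4) + l(-1)) = 2*√2*(-52)^(3/2) - (9*(2 + 3) + (-1 + 2*(-1)²)) = 2*√2*(-104*I*√13) - (9*5 + (-1 + 2*1)) = -208*I*√26 - (45 + (-1 + 2)) = -208*I*√26 - (45 + 1) = -208*I*√26 - 1*46 = -208*I*√26 - 46 = -46 - 208*I*√26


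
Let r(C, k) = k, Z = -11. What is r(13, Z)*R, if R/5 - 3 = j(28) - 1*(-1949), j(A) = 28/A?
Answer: -107415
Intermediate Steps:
R = 9765 (R = 15 + 5*(28/28 - 1*(-1949)) = 15 + 5*(28*(1/28) + 1949) = 15 + 5*(1 + 1949) = 15 + 5*1950 = 15 + 9750 = 9765)
r(13, Z)*R = -11*9765 = -107415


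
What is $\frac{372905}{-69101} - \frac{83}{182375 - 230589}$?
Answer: $- \frac{17973506287}{3331635614} \approx -5.3948$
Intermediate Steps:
$\frac{372905}{-69101} - \frac{83}{182375 - 230589} = 372905 \left(- \frac{1}{69101}\right) - \frac{83}{182375 - 230589} = - \frac{372905}{69101} - \frac{83}{-48214} = - \frac{372905}{69101} - - \frac{83}{48214} = - \frac{372905}{69101} + \frac{83}{48214} = - \frac{17973506287}{3331635614}$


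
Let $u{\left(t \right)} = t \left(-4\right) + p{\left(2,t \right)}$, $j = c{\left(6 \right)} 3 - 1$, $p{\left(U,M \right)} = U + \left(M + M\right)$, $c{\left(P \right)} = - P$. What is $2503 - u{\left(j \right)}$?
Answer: $2463$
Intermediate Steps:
$p{\left(U,M \right)} = U + 2 M$
$j = -19$ ($j = \left(-1\right) 6 \cdot 3 - 1 = \left(-6\right) 3 - 1 = -18 - 1 = -19$)
$u{\left(t \right)} = 2 - 2 t$ ($u{\left(t \right)} = t \left(-4\right) + \left(2 + 2 t\right) = - 4 t + \left(2 + 2 t\right) = 2 - 2 t$)
$2503 - u{\left(j \right)} = 2503 - \left(2 - -38\right) = 2503 - \left(2 + 38\right) = 2503 - 40 = 2463$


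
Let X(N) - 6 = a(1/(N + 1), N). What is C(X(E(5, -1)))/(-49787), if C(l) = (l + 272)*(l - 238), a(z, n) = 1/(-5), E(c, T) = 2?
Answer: 1612629/1244675 ≈ 1.2956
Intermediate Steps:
a(z, n) = -⅕
X(N) = 29/5 (X(N) = 6 - ⅕ = 29/5)
C(l) = (-238 + l)*(272 + l) (C(l) = (272 + l)*(-238 + l) = (-238 + l)*(272 + l))
C(X(E(5, -1)))/(-49787) = (-64736 + (29/5)² + 34*(29/5))/(-49787) = (-64736 + 841/25 + 986/5)*(-1/49787) = -1612629/25*(-1/49787) = 1612629/1244675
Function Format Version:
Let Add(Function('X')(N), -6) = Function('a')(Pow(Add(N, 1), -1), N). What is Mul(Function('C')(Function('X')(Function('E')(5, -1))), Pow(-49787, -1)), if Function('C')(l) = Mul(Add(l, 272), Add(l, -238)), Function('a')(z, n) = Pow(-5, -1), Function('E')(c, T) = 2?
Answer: Rational(1612629, 1244675) ≈ 1.2956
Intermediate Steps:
Function('a')(z, n) = Rational(-1, 5)
Function('X')(N) = Rational(29, 5) (Function('X')(N) = Add(6, Rational(-1, 5)) = Rational(29, 5))
Function('C')(l) = Mul(Add(-238, l), Add(272, l)) (Function('C')(l) = Mul(Add(272, l), Add(-238, l)) = Mul(Add(-238, l), Add(272, l)))
Mul(Function('C')(Function('X')(Function('E')(5, -1))), Pow(-49787, -1)) = Mul(Add(-64736, Pow(Rational(29, 5), 2), Mul(34, Rational(29, 5))), Pow(-49787, -1)) = Mul(Add(-64736, Rational(841, 25), Rational(986, 5)), Rational(-1, 49787)) = Mul(Rational(-1612629, 25), Rational(-1, 49787)) = Rational(1612629, 1244675)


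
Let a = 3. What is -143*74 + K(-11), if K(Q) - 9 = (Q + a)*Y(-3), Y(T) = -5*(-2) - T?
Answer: -10677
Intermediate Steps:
Y(T) = 10 - T
K(Q) = 48 + 13*Q (K(Q) = 9 + (Q + 3)*(10 - 1*(-3)) = 9 + (3 + Q)*(10 + 3) = 9 + (3 + Q)*13 = 9 + (39 + 13*Q) = 48 + 13*Q)
-143*74 + K(-11) = -143*74 + (48 + 13*(-11)) = -10582 + (48 - 143) = -10582 - 95 = -10677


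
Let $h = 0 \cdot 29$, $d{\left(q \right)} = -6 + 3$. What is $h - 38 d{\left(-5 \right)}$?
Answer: $114$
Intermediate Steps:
$d{\left(q \right)} = -3$
$h = 0$
$h - 38 d{\left(-5 \right)} = 0 - -114 = 0 + 114 = 114$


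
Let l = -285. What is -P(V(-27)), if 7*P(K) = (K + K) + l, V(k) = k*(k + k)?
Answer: -2631/7 ≈ -375.86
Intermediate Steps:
V(k) = 2*k² (V(k) = k*(2*k) = 2*k²)
P(K) = -285/7 + 2*K/7 (P(K) = ((K + K) - 285)/7 = (2*K - 285)/7 = (-285 + 2*K)/7 = -285/7 + 2*K/7)
-P(V(-27)) = -(-285/7 + 2*(2*(-27)²)/7) = -(-285/7 + 2*(2*729)/7) = -(-285/7 + (2/7)*1458) = -(-285/7 + 2916/7) = -1*2631/7 = -2631/7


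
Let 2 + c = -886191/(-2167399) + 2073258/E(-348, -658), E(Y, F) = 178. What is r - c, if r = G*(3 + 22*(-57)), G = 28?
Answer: -9003330775256/192898511 ≈ -46674.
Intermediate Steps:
r = -35028 (r = 28*(3 + 22*(-57)) = 28*(3 - 1254) = 28*(-1251) = -35028)
c = 2246481731948/192898511 (c = -2 + (-886191/(-2167399) + 2073258/178) = -2 + (-886191*(-1/2167399) + 2073258*(1/178)) = -2 + (886191/2167399 + 1036629/89) = -2 + 2246867528970/192898511 = 2246481731948/192898511 ≈ 11646.)
r - c = -35028 - 1*2246481731948/192898511 = -35028 - 2246481731948/192898511 = -9003330775256/192898511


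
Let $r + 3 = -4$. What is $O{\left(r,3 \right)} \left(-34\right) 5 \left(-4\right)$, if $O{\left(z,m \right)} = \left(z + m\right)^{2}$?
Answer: $10880$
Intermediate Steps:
$r = -7$ ($r = -3 - 4 = -7$)
$O{\left(z,m \right)} = \left(m + z\right)^{2}$
$O{\left(r,3 \right)} \left(-34\right) 5 \left(-4\right) = \left(3 - 7\right)^{2} \left(-34\right) 5 \left(-4\right) = \left(-4\right)^{2} \left(-34\right) \left(-20\right) = 16 \left(-34\right) \left(-20\right) = \left(-544\right) \left(-20\right) = 10880$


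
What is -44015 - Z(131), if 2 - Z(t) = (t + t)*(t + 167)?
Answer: 34059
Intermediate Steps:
Z(t) = 2 - 2*t*(167 + t) (Z(t) = 2 - (t + t)*(t + 167) = 2 - 2*t*(167 + t))
-44015 - Z(131) = -44015 - (2 - 334*131 - 2*131**2) = -44015 - (2 - 43754 - 2*17161) = -44015 - (2 - 43754 - 34322) = -44015 - 1*(-78074) = -44015 + 78074 = 34059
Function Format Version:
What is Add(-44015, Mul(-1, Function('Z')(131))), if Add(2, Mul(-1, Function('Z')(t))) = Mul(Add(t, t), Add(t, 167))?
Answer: 34059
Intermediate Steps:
Function('Z')(t) = Add(2, Mul(-2, t, Add(167, t))) (Function('Z')(t) = Add(2, Mul(-1, Mul(Add(t, t), Add(t, 167)))) = Add(2, Mul(-1, Mul(Mul(2, t), Add(167, t)))) = Add(2, Mul(-1, Mul(2, t, Add(167, t)))) = Add(2, Mul(-2, t, Add(167, t))))
Add(-44015, Mul(-1, Function('Z')(131))) = Add(-44015, Mul(-1, Add(2, Mul(-334, 131), Mul(-2, Pow(131, 2))))) = Add(-44015, Mul(-1, Add(2, -43754, Mul(-2, 17161)))) = Add(-44015, Mul(-1, Add(2, -43754, -34322))) = Add(-44015, Mul(-1, -78074)) = Add(-44015, 78074) = 34059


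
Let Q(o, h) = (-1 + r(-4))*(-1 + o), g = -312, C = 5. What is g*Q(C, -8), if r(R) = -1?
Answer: 2496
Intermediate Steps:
Q(o, h) = 2 - 2*o (Q(o, h) = (-1 - 1)*(-1 + o) = -2*(-1 + o) = 2 - 2*o)
g*Q(C, -8) = -312*(2 - 2*5) = -312*(2 - 10) = -312*(-8) = 2496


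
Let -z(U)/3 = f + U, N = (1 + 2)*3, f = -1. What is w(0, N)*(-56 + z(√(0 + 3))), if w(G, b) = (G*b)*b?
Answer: 0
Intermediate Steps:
N = 9 (N = 3*3 = 9)
z(U) = 3 - 3*U (z(U) = -3*(-1 + U) = 3 - 3*U)
w(G, b) = G*b²
w(0, N)*(-56 + z(√(0 + 3))) = (0*9²)*(-56 + (3 - 3*√(0 + 3))) = (0*81)*(-56 + (3 - 3*√3)) = 0*(-53 - 3*√3) = 0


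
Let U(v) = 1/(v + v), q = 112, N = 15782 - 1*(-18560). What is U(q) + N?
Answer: 7692609/224 ≈ 34342.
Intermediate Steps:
N = 34342 (N = 15782 + 18560 = 34342)
U(v) = 1/(2*v)
U(q) + N = (½)/112 + 34342 = (½)*(1/112) + 34342 = 1/224 + 34342 = 7692609/224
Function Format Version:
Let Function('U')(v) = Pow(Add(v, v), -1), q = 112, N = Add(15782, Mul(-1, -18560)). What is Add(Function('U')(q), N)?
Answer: Rational(7692609, 224) ≈ 34342.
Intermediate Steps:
N = 34342 (N = Add(15782, 18560) = 34342)
Function('U')(v) = Mul(Rational(1, 2), Pow(v, -1)) (Function('U')(v) = Pow(Mul(2, v), -1) = Mul(Rational(1, 2), Pow(v, -1)))
Add(Function('U')(q), N) = Add(Mul(Rational(1, 2), Pow(112, -1)), 34342) = Add(Mul(Rational(1, 2), Rational(1, 112)), 34342) = Add(Rational(1, 224), 34342) = Rational(7692609, 224)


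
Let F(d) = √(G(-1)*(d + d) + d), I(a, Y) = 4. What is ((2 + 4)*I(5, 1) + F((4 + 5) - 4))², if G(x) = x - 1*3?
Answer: (24 + I*√35)² ≈ 541.0 + 283.97*I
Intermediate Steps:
G(x) = -3 + x (G(x) = x - 3 = -3 + x)
F(d) = √7*√(-d) (F(d) = √((-3 - 1)*(d + d) + d) = √(-8*d + d) = √(-7*d) = √7*√(-d))
((2 + 4)*I(5, 1) + F((4 + 5) - 4))² = ((2 + 4)*4 + √7*√(-((4 + 5) - 4)))² = (6*4 + √7*√(-(9 - 4)))² = (24 + √7*√(-1*5))² = (24 + √7*√(-5))² = (24 + √7*(I*√5))² = (24 + I*√35)²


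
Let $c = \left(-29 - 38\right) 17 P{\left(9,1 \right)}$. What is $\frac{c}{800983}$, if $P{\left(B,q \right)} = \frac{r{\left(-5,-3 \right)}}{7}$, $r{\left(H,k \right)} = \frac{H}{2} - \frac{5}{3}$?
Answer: $\frac{28475}{33641286} \approx 0.00084643$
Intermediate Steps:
$r{\left(H,k \right)} = - \frac{5}{3} + \frac{H}{2}$ ($r{\left(H,k \right)} = H \frac{1}{2} - \frac{5}{3} = \frac{H}{2} - \frac{5}{3} = - \frac{5}{3} + \frac{H}{2}$)
$P{\left(B,q \right)} = - \frac{25}{42}$ ($P{\left(B,q \right)} = \frac{- \frac{5}{3} + \frac{1}{2} \left(-5\right)}{7} = \left(- \frac{5}{3} - \frac{5}{2}\right) \frac{1}{7} = \left(- \frac{25}{6}\right) \frac{1}{7} = - \frac{25}{42}$)
$c = \frac{28475}{42}$ ($c = \left(-29 - 38\right) 17 \left(- \frac{25}{42}\right) = \left(-67\right) 17 \left(- \frac{25}{42}\right) = \left(-1139\right) \left(- \frac{25}{42}\right) = \frac{28475}{42} \approx 677.98$)
$\frac{c}{800983} = \frac{28475}{42 \cdot 800983} = \frac{28475}{42} \cdot \frac{1}{800983} = \frac{28475}{33641286}$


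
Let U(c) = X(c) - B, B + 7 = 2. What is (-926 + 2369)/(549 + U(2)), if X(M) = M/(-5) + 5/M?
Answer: 14430/5561 ≈ 2.5949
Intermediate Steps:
B = -5 (B = -7 + 2 = -5)
X(M) = 5/M - M/5 (X(M) = M*(-⅕) + 5/M = -M/5 + 5/M = 5/M - M/5)
U(c) = 5 + 5/c - c/5 (U(c) = (5/c - c/5) - 1*(-5) = (5/c - c/5) + 5 = 5 + 5/c - c/5)
(-926 + 2369)/(549 + U(2)) = (-926 + 2369)/(549 + (5 + 5/2 - ⅕*2)) = 1443/(549 + (5 + 5*(½) - ⅖)) = 1443/(549 + (5 + 5/2 - ⅖)) = 1443/(549 + 71/10) = 1443/(5561/10) = 1443*(10/5561) = 14430/5561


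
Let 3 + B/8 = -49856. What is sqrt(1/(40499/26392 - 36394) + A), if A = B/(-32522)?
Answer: 6*sqrt(157093863869930400002737)/679052253943 ≈ 3.5021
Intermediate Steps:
B = -398872 (B = -24 + 8*(-49856) = -24 - 398848 = -398872)
A = 199436/16261 (A = -398872/(-32522) = -398872*(-1/32522) = 199436/16261 ≈ 12.265)
sqrt(1/(40499/26392 - 36394) + A) = sqrt(1/(40499/26392 - 36394) + 199436/16261) = sqrt(1/(-960469949/26392) + 199436/16261) = sqrt(-26392/960469949 + 199436/16261) = sqrt(8328341547324/679052253943) = 6*sqrt(157093863869930400002737)/679052253943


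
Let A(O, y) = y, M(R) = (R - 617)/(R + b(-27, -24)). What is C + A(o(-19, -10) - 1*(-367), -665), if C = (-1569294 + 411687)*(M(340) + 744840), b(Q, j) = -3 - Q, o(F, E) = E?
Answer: -313852126813241/364 ≈ -8.6223e+11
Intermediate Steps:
M(R) = (-617 + R)/(24 + R) (M(R) = (R - 617)/(R + (-3 - 1*(-27))) = (-617 + R)/(R + (-3 + 27)) = (-617 + R)/(R + 24) = (-617 + R)/(24 + R))
C = -313852126571181/364 (C = (-1569294 + 411687)*((-617 + 340)/(24 + 340) + 744840) = -1157607*(-277/364 + 744840) = -1157607*271121483/364 = -313852126571181/364 ≈ -8.6223e+11)
C + A(o(-19, -10) - 1*(-367), -665) = -313852126571181/364 - 665 = -313852126813241/364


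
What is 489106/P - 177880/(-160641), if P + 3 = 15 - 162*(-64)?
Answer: 13402811891/277908930 ≈ 48.227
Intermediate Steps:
P = 10380 (P = -3 + (15 - 162*(-64)) = -3 + (15 + 10368) = -3 + 10383 = 10380)
489106/P - 177880/(-160641) = 489106/10380 - 177880/(-160641) = 489106*(1/10380) - 177880*(-1/160641) = 244553/5190 + 177880/160641 = 13402811891/277908930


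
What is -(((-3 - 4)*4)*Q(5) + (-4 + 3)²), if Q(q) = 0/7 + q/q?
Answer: 27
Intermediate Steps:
Q(q) = 1 (Q(q) = 0*(⅐) + 1 = 0 + 1 = 1)
-(((-3 - 4)*4)*Q(5) + (-4 + 3)²) = -(((-3 - 4)*4)*1 + (-4 + 3)²) = -(-7*4*1 + (-1)²) = -(-28*1 + 1) = -(-28 + 1) = -1*(-27) = 27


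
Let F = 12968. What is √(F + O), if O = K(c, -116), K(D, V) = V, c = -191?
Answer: 6*√357 ≈ 113.37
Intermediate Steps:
O = -116
√(F + O) = √(12968 - 116) = √12852 = 6*√357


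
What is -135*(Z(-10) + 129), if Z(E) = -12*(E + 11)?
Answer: -15795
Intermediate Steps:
Z(E) = -132 - 12*E (Z(E) = -12*(11 + E) = -132 - 12*E)
-135*(Z(-10) + 129) = -135*((-132 - 12*(-10)) + 129) = -135*((-132 + 120) + 129) = -135*(-12 + 129) = -135*117 = -15795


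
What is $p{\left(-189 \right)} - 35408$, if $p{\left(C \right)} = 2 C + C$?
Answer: $-35975$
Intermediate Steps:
$p{\left(C \right)} = 3 C$
$p{\left(-189 \right)} - 35408 = 3 \left(-189\right) - 35408 = -567 - 35408 = -35975$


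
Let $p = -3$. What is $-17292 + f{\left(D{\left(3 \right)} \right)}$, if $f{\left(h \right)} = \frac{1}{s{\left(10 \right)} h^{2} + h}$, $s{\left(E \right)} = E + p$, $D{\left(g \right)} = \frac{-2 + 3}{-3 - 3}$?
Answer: $-17256$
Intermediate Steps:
$D{\left(g \right)} = - \frac{1}{6}$ ($D{\left(g \right)} = 1 \frac{1}{-6} = 1 \left(- \frac{1}{6}\right) = - \frac{1}{6}$)
$s{\left(E \right)} = -3 + E$ ($s{\left(E \right)} = E - 3 = -3 + E$)
$f{\left(h \right)} = \frac{1}{h + 7 h^{2}}$ ($f{\left(h \right)} = \frac{1}{\left(-3 + 10\right) h^{2} + h} = \frac{1}{7 h^{2} + h} = \frac{1}{h + 7 h^{2}}$)
$-17292 + f{\left(D{\left(3 \right)} \right)} = -17292 + \frac{1}{\left(- \frac{1}{6}\right) \left(1 + 7 \left(- \frac{1}{6}\right)\right)} = -17292 - \frac{6}{1 - \frac{7}{6}} = -17292 - \frac{6}{- \frac{1}{6}} = -17292 - -36 = -17292 + 36 = -17256$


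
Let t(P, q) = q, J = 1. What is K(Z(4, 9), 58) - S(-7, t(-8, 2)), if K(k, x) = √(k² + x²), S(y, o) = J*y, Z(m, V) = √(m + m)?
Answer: 7 + 2*√843 ≈ 65.069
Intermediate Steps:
Z(m, V) = √2*√m (Z(m, V) = √(2*m) = √2*√m)
S(y, o) = y (S(y, o) = 1*y = y)
K(Z(4, 9), 58) - S(-7, t(-8, 2)) = √((√2*√4)² + 58²) - 1*(-7) = √((√2*2)² + 3364) + 7 = √((2*√2)² + 3364) + 7 = √(8 + 3364) + 7 = √3372 + 7 = 2*√843 + 7 = 7 + 2*√843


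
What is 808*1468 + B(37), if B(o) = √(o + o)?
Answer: 1186144 + √74 ≈ 1.1862e+6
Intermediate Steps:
B(o) = √2*√o (B(o) = √(2*o) = √2*√o)
808*1468 + B(37) = 808*1468 + √2*√37 = 1186144 + √74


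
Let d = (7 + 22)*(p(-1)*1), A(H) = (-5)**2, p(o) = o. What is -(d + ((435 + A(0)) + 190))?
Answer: -621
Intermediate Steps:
A(H) = 25
d = -29 (d = (7 + 22)*(-1*1) = 29*(-1) = -29)
-(d + ((435 + A(0)) + 190)) = -(-29 + ((435 + 25) + 190)) = -(-29 + (460 + 190)) = -(-29 + 650) = -1*621 = -621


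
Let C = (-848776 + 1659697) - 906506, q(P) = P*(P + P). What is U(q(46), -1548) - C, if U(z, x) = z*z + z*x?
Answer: 11454273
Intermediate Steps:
q(P) = 2*P**2 (q(P) = P*(2*P) = 2*P**2)
U(z, x) = z**2 + x*z
C = -95585 (C = 810921 - 906506 = -95585)
U(q(46), -1548) - C = (2*46**2)*(-1548 + 2*46**2) - 1*(-95585) = (2*2116)*(-1548 + 2*2116) + 95585 = 4232*(-1548 + 4232) + 95585 = 4232*2684 + 95585 = 11358688 + 95585 = 11454273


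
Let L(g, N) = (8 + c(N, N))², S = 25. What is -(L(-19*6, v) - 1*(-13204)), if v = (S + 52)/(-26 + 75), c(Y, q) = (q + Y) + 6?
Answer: -661396/49 ≈ -13498.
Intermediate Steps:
c(Y, q) = 6 + Y + q (c(Y, q) = (Y + q) + 6 = 6 + Y + q)
v = 11/7 (v = (25 + 52)/(-26 + 75) = 77/49 = 77*(1/49) = 11/7 ≈ 1.5714)
L(g, N) = (14 + 2*N)² (L(g, N) = (8 + (6 + N + N))² = (8 + (6 + 2*N))² = (14 + 2*N)²)
-(L(-19*6, v) - 1*(-13204)) = -(4*(7 + 11/7)² - 1*(-13204)) = -(4*(60/7)² + 13204) = -(4*(3600/49) + 13204) = -(14400/49 + 13204) = -1*661396/49 = -661396/49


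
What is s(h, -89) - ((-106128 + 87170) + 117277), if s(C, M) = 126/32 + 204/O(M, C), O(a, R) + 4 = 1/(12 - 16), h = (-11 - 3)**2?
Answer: -1573809/16 ≈ -98363.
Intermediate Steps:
h = 196 (h = (-14)**2 = 196)
O(a, R) = -17/4 (O(a, R) = -4 + 1/(12 - 16) = -4 + 1/(-4) = -4 - 1/4 = -17/4)
s(C, M) = -705/16 (s(C, M) = 126/32 + 204/(-17/4) = 126*(1/32) + 204*(-4/17) = 63/16 - 48 = -705/16)
s(h, -89) - ((-106128 + 87170) + 117277) = -705/16 - ((-106128 + 87170) + 117277) = -705/16 - (-18958 + 117277) = -705/16 - 1*98319 = -705/16 - 98319 = -1573809/16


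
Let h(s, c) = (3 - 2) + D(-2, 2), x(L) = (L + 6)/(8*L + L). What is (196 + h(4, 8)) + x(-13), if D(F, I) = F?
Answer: 22822/117 ≈ 195.06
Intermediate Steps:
x(L) = (6 + L)/(9*L) (x(L) = (6 + L)/((9*L)) = (6 + L)*(1/(9*L)) = (6 + L)/(9*L))
h(s, c) = -1 (h(s, c) = (3 - 2) - 2 = 1 - 2 = -1)
(196 + h(4, 8)) + x(-13) = (196 - 1) + (⅑)*(6 - 13)/(-13) = 195 + (⅑)*(-1/13)*(-7) = 195 + 7/117 = 22822/117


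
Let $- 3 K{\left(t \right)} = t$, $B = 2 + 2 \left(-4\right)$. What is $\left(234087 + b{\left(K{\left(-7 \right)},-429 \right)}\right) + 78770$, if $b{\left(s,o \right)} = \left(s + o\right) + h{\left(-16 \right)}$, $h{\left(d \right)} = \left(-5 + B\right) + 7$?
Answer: $\frac{937279}{3} \approx 3.1243 \cdot 10^{5}$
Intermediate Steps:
$B = -6$ ($B = 2 - 8 = -6$)
$K{\left(t \right)} = - \frac{t}{3}$
$h{\left(d \right)} = -4$ ($h{\left(d \right)} = \left(-5 - 6\right) + 7 = -11 + 7 = -4$)
$b{\left(s,o \right)} = -4 + o + s$ ($b{\left(s,o \right)} = \left(s + o\right) - 4 = \left(o + s\right) - 4 = -4 + o + s$)
$\left(234087 + b{\left(K{\left(-7 \right)},-429 \right)}\right) + 78770 = \left(234087 - \frac{1292}{3}\right) + 78770 = \frac{700969}{3} + 78770 = \frac{937279}{3}$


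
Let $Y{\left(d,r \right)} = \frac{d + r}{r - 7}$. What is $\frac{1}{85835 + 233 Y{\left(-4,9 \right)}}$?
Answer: $\frac{2}{172835} \approx 1.1572 \cdot 10^{-5}$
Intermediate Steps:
$Y{\left(d,r \right)} = \frac{d + r}{-7 + r}$
$\frac{1}{85835 + 233 Y{\left(-4,9 \right)}} = \frac{1}{85835 + 233 \frac{-4 + 9}{-7 + 9}} = \frac{1}{85835 + 233 \cdot \frac{1}{2} \cdot 5} = \frac{1}{85835 + 233 \cdot \frac{5}{2}} = \frac{1}{85835 + \frac{1165}{2}} = \frac{1}{\frac{172835}{2}} = \frac{2}{172835}$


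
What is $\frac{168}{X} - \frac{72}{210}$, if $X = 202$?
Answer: $\frac{1728}{3535} \approx 0.48883$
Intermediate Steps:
$\frac{168}{X} - \frac{72}{210} = \frac{168}{202} - \frac{72}{210} = 168 \cdot \frac{1}{202} - \frac{12}{35} = \frac{84}{101} - \frac{12}{35} = \frac{1728}{3535}$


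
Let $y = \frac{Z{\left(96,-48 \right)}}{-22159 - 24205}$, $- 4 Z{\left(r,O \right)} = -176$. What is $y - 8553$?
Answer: $- \frac{99137834}{11591} \approx -8553.0$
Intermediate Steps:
$Z{\left(r,O \right)} = 44$ ($Z{\left(r,O \right)} = \left(- \frac{1}{4}\right) \left(-176\right) = 44$)
$y = - \frac{11}{11591}$ ($y = \frac{44}{-22159 - 24205} = \frac{44}{-46364} = 44 \left(- \frac{1}{46364}\right) = - \frac{11}{11591} \approx -0.00094901$)
$y - 8553 = - \frac{11}{11591} - 8553 = - \frac{99137834}{11591}$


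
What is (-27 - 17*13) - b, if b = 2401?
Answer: -2649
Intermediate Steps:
(-27 - 17*13) - b = (-27 - 17*13) - 1*2401 = (-27 - 221) - 2401 = -248 - 2401 = -2649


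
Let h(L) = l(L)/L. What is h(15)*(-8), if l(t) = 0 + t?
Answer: -8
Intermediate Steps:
l(t) = t
h(L) = 1 (h(L) = L/L = 1)
h(15)*(-8) = 1*(-8) = -8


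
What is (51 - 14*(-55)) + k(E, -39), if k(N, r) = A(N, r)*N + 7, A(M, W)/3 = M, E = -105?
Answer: 33903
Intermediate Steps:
A(M, W) = 3*M
k(N, r) = 7 + 3*N² (k(N, r) = (3*N)*N + 7 = 3*N² + 7 = 7 + 3*N²)
(51 - 14*(-55)) + k(E, -39) = (51 - 14*(-55)) + (7 + 3*(-105)²) = (51 + 770) + (7 + 3*11025) = 821 + (7 + 33075) = 821 + 33082 = 33903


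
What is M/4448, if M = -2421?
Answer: -2421/4448 ≈ -0.54429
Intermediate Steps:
M/4448 = -2421/4448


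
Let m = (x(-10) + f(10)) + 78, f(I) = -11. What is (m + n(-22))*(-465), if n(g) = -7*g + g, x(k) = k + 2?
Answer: -88815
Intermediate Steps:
x(k) = 2 + k
n(g) = -6*g
m = 59 (m = ((2 - 10) - 11) + 78 = (-8 - 11) + 78 = -19 + 78 = 59)
(m + n(-22))*(-465) = (59 - 6*(-22))*(-465) = (59 + 132)*(-465) = 191*(-465) = -88815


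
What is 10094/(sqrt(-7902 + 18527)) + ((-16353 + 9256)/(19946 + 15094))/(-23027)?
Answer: 7097/806866080 + 10094*sqrt(17)/425 ≈ 97.926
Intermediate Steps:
10094/(sqrt(-7902 + 18527)) + ((-16353 + 9256)/(19946 + 15094))/(-23027) = 10094/(sqrt(10625)) - 7097/35040*(-1/23027) = 10094/((25*sqrt(17))) - 7097*1/35040*(-1/23027) = 10094*(sqrt(17)/425) - 7097/35040*(-1/23027) = 10094*sqrt(17)/425 + 7097/806866080 = 7097/806866080 + 10094*sqrt(17)/425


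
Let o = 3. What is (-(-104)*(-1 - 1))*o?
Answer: -624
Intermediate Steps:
(-(-104)*(-1 - 1))*o = -(-104)*(-1 - 1)*3 = -(-104)*(-2)*3 = -52*4*3 = -208*3 = -624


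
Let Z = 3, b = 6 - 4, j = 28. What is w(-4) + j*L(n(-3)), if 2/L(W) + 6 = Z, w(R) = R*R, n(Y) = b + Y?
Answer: -8/3 ≈ -2.6667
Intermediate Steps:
b = 2
n(Y) = 2 + Y
w(R) = R²
L(W) = -⅔ (L(W) = 2/(-6 + 3) = 2/(-3) = 2*(-⅓) = -⅔)
w(-4) + j*L(n(-3)) = (-4)² + 28*(-⅔) = 16 - 56/3 = -8/3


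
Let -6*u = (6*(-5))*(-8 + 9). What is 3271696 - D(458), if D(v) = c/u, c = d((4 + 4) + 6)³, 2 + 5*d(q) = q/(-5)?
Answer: 255601263824/78125 ≈ 3.2717e+6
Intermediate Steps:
d(q) = -⅖ - q/25 (d(q) = -⅖ + (q/(-5))/5 = -⅖ + (q*(-⅕))/5 = -⅖ + (-q/5)/5 = -⅖ - q/25)
c = -13824/15625 (c = (-⅖ - ((4 + 4) + 6)/25)³ = (-⅖ - (8 + 6)/25)³ = (-⅖ - 1/25*14)³ = (-⅖ - 14/25)³ = (-24/25)³ = -13824/15625 ≈ -0.88474)
u = 5 (u = -6*(-5)*(-8 + 9)/6 = -(-5) = -⅙*(-30) = 5)
D(v) = -13824/78125 (D(v) = -13824/15625/5 = -13824/15625*⅕ = -13824/78125)
3271696 - D(458) = 3271696 - 1*(-13824/78125) = 3271696 + 13824/78125 = 255601263824/78125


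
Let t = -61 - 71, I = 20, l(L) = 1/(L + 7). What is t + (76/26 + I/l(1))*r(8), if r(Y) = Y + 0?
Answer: 15228/13 ≈ 1171.4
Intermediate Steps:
l(L) = 1/(7 + L)
r(Y) = Y
t = -132
t + (76/26 + I/l(1))*r(8) = -132 + (76/26 + 20/(1/(7 + 1)))*8 = -132 + (76*(1/26) + 20/(1/8))*8 = -132 + (38/13 + 20/(⅛))*8 = -132 + (38/13 + 20*8)*8 = -132 + (38/13 + 160)*8 = -132 + (2118/13)*8 = -132 + 16944/13 = 15228/13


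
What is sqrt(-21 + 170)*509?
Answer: 509*sqrt(149) ≈ 6213.1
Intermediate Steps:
sqrt(-21 + 170)*509 = sqrt(149)*509 = 509*sqrt(149)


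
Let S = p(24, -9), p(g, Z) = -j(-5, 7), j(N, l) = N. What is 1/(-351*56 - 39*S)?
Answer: -1/19851 ≈ -5.0375e-5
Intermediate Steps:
p(g, Z) = 5 (p(g, Z) = -1*(-5) = 5)
S = 5
1/(-351*56 - 39*S) = 1/(-351*56 - 39*5) = 1/(-19656 - 195) = 1/(-19851) = -1/19851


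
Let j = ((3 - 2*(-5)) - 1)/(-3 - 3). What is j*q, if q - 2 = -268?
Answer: 532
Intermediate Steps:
q = -266 (q = 2 - 268 = -266)
j = -2 (j = ((3 + 10) - 1)/(-6) = (13 - 1)*(-⅙) = 12*(-⅙) = -2)
j*q = -2*(-266) = 532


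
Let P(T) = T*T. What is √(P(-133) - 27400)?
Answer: 3*I*√1079 ≈ 98.544*I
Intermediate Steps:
P(T) = T²
√(P(-133) - 27400) = √((-133)² - 27400) = √(17689 - 27400) = √(-9711) = 3*I*√1079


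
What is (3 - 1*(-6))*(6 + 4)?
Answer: 90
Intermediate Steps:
(3 - 1*(-6))*(6 + 4) = (3 + 6)*10 = 9*10 = 90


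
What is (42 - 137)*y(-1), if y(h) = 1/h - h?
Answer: 0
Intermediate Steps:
y(h) = 1/h - h
(42 - 137)*y(-1) = (42 - 137)*(1/(-1) - 1*(-1)) = -95*(-1 + 1) = -95*0 = 0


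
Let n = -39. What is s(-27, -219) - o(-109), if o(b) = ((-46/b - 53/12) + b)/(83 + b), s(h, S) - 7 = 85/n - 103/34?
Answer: -1477049/578136 ≈ -2.5548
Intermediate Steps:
s(h, S) = 2375/1326 (s(h, S) = 7 + (85/(-39) - 103/34) = 7 + (85*(-1/39) - 103*1/34) = 7 + (-85/39 - 103/34) = 7 - 6907/1326 = 2375/1326)
o(b) = (-53/12 + b - 46/b)/(83 + b) (o(b) = ((-46/b - 53*1/12) + b)/(83 + b) = ((-46/b - 53/12) + b)/(83 + b) = ((-53/12 - 46/b) + b)/(83 + b) = (-53/12 + b - 46/b)/(83 + b))
s(-27, -219) - o(-109) = 2375/1326 - (-46 + (-109)² - 53/12*(-109))/((-109)*(83 - 109)) = 2375/1326 - (-1)*(-46 + 11881 + 5777/12)/(109*(-26)) = 2375/1326 - (-1)*(-1)*147797/(109*26*12) = 2375/1326 - 1*11369/2616 = 2375/1326 - 11369/2616 = -1477049/578136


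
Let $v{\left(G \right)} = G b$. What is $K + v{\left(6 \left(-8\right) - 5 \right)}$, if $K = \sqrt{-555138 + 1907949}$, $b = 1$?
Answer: $-53 + \sqrt{1352811} \approx 1110.1$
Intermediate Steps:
$K = \sqrt{1352811} \approx 1163.1$
$v{\left(G \right)} = G$ ($v{\left(G \right)} = G 1 = G$)
$K + v{\left(6 \left(-8\right) - 5 \right)} = \sqrt{1352811} + \left(6 \left(-8\right) - 5\right) = \sqrt{1352811} - 53 = -53 + \sqrt{1352811}$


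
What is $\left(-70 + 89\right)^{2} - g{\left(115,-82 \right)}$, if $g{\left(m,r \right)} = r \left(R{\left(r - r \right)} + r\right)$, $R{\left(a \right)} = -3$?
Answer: $-6609$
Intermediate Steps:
$g{\left(m,r \right)} = r \left(-3 + r\right)$
$\left(-70 + 89\right)^{2} - g{\left(115,-82 \right)} = \left(-70 + 89\right)^{2} - - 82 \left(-3 - 82\right) = 19^{2} - \left(-82\right) \left(-85\right) = 361 - 6970 = -6609$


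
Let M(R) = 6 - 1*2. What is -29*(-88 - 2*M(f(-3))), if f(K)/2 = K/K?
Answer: 2784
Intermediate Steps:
f(K) = 2 (f(K) = 2*(K/K) = 2*1 = 2)
M(R) = 4 (M(R) = 6 - 2 = 4)
-29*(-88 - 2*M(f(-3))) = -29*(-88 - 2*4) = -29*(-88 - 8) = -29*(-96) = 2784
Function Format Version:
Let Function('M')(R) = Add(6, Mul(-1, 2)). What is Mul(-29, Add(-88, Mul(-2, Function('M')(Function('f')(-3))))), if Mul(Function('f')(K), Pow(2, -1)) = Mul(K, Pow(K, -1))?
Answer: 2784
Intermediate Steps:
Function('f')(K) = 2 (Function('f')(K) = Mul(2, Mul(K, Pow(K, -1))) = Mul(2, 1) = 2)
Function('M')(R) = 4 (Function('M')(R) = Add(6, -2) = 4)
Mul(-29, Add(-88, Mul(-2, Function('M')(Function('f')(-3))))) = Mul(-29, Add(-88, Mul(-2, 4))) = Mul(-29, Add(-88, -8)) = Mul(-29, -96) = 2784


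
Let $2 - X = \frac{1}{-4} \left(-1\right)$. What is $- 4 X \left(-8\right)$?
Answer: $56$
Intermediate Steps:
$X = \frac{7}{4}$ ($X = 2 - \frac{1}{-4} \left(-1\right) = 2 - \left(- \frac{1}{4}\right) \left(-1\right) = 2 - \frac{1}{4} = \frac{7}{4} \approx 1.75$)
$- 4 X \left(-8\right) = \left(-4\right) \frac{7}{4} \left(-8\right) = \left(-7\right) \left(-8\right) = 56$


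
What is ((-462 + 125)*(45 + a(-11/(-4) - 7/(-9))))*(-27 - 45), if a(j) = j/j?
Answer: 1116144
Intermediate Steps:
a(j) = 1
((-462 + 125)*(45 + a(-11/(-4) - 7/(-9))))*(-27 - 45) = ((-462 + 125)*(45 + 1))*(-27 - 45) = -337*46*(-72) = -15502*(-72) = 1116144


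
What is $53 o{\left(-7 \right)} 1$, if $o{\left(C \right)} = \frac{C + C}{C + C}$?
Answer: $53$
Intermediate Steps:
$o{\left(C \right)} = 1$ ($o{\left(C \right)} = \frac{2 C}{2 C} = 2 C \frac{1}{2 C} = 1$)
$53 o{\left(-7 \right)} 1 = 53 \cdot 1 \cdot 1 = 53 \cdot 1 = 53$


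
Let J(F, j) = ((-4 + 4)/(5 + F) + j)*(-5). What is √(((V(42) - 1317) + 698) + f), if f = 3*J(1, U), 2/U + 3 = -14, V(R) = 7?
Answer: I*√176358/17 ≈ 24.703*I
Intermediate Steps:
U = -2/17 (U = 2/(-3 - 14) = 2/(-17) = 2*(-1/17) = -2/17 ≈ -0.11765)
J(F, j) = -5*j (J(F, j) = (0/(5 + F) + j)*(-5) = (0 + j)*(-5) = j*(-5) = -5*j)
f = 30/17 (f = 3*(-5*(-2/17)) = 3*(10/17) = 30/17 ≈ 1.7647)
√(((V(42) - 1317) + 698) + f) = √(((7 - 1317) + 698) + 30/17) = √((-1310 + 698) + 30/17) = √(-612 + 30/17) = √(-10374/17) = I*√176358/17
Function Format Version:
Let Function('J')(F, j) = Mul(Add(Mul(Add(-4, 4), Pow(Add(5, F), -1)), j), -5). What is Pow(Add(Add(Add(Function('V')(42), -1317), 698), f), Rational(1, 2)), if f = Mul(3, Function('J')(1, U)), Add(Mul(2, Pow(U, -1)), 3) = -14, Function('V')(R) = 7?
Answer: Mul(Rational(1, 17), I, Pow(176358, Rational(1, 2))) ≈ Mul(24.703, I)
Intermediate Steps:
U = Rational(-2, 17) (U = Mul(2, Pow(Add(-3, -14), -1)) = Mul(2, Pow(-17, -1)) = Mul(2, Rational(-1, 17)) = Rational(-2, 17) ≈ -0.11765)
Function('J')(F, j) = Mul(-5, j) (Function('J')(F, j) = Mul(Add(Mul(0, Pow(Add(5, F), -1)), j), -5) = Mul(Add(0, j), -5) = Mul(j, -5) = Mul(-5, j))
f = Rational(30, 17) (f = Mul(3, Mul(-5, Rational(-2, 17))) = Mul(3, Rational(10, 17)) = Rational(30, 17) ≈ 1.7647)
Pow(Add(Add(Add(Function('V')(42), -1317), 698), f), Rational(1, 2)) = Pow(Add(Add(Add(7, -1317), 698), Rational(30, 17)), Rational(1, 2)) = Pow(Add(Add(-1310, 698), Rational(30, 17)), Rational(1, 2)) = Pow(Add(-612, Rational(30, 17)), Rational(1, 2)) = Pow(Rational(-10374, 17), Rational(1, 2)) = Mul(Rational(1, 17), I, Pow(176358, Rational(1, 2)))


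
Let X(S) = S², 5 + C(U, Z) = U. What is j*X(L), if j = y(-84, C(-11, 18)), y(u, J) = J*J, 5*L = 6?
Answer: 9216/25 ≈ 368.64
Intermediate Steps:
C(U, Z) = -5 + U
L = 6/5 (L = (⅕)*6 = 6/5 ≈ 1.2000)
y(u, J) = J²
j = 256 (j = (-5 - 11)² = (-16)² = 256)
j*X(L) = 256*(6/5)² = 256*(36/25) = 9216/25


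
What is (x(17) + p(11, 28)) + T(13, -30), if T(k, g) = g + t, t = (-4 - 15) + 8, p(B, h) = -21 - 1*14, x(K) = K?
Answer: -59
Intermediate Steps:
p(B, h) = -35 (p(B, h) = -21 - 14 = -35)
t = -11 (t = -19 + 8 = -11)
T(k, g) = -11 + g (T(k, g) = g - 11 = -11 + g)
(x(17) + p(11, 28)) + T(13, -30) = (17 - 35) + (-11 - 30) = -18 - 41 = -59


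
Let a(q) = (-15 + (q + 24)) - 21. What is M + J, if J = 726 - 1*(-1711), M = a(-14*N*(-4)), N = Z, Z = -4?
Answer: 2201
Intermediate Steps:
N = -4
a(q) = -12 + q (a(q) = (-15 + (24 + q)) - 21 = (9 + q) - 21 = -12 + q)
M = -236 (M = -12 - (-56)*(-4) = -12 - 14*16 = -12 - 224 = -236)
J = 2437 (J = 726 + 1711 = 2437)
M + J = -236 + 2437 = 2201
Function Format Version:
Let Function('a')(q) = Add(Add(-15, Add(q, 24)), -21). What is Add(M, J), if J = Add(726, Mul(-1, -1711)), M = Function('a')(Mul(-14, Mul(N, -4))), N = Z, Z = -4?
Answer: 2201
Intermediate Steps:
N = -4
Function('a')(q) = Add(-12, q) (Function('a')(q) = Add(Add(-15, Add(24, q)), -21) = Add(Add(9, q), -21) = Add(-12, q))
M = -236 (M = Add(-12, Mul(-14, Mul(-4, -4))) = Add(-12, Mul(-14, 16)) = Add(-12, -224) = -236)
J = 2437 (J = Add(726, 1711) = 2437)
Add(M, J) = Add(-236, 2437) = 2201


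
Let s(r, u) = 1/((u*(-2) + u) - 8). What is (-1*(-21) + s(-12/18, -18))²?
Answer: 44521/100 ≈ 445.21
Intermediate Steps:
s(r, u) = 1/(-8 - u) (s(r, u) = 1/((-2*u + u) - 8) = 1/(-u - 8) = 1/(-8 - u))
(-1*(-21) + s(-12/18, -18))² = (-1*(-21) - 1/(8 - 18))² = (21 - 1/(-10))² = (21 - 1*(-⅒))² = (21 + ⅒)² = (211/10)² = 44521/100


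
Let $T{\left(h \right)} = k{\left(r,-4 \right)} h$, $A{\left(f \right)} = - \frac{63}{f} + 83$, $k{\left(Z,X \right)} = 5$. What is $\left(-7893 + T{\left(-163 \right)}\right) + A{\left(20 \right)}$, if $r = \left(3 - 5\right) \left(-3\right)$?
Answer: $- \frac{172563}{20} \approx -8628.2$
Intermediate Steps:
$r = 6$ ($r = \left(-2\right) \left(-3\right) = 6$)
$A{\left(f \right)} = 83 - \frac{63}{f}$
$T{\left(h \right)} = 5 h$
$\left(-7893 + T{\left(-163 \right)}\right) + A{\left(20 \right)} = \left(-7893 + 5 \left(-163\right)\right) + \left(83 - \frac{63}{20}\right) = \left(-7893 - 815\right) + \left(83 - \frac{63}{20}\right) = -8708 + \left(83 - \frac{63}{20}\right) = -8708 + \frac{1597}{20} = - \frac{172563}{20}$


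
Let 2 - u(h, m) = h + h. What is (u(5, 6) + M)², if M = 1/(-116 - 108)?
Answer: 3214849/50176 ≈ 64.071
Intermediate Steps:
u(h, m) = 2 - 2*h (u(h, m) = 2 - (h + h) = 2 - 2*h)
M = -1/224 (M = 1/(-224) = -1/224 ≈ -0.0044643)
(u(5, 6) + M)² = ((2 - 2*5) - 1/224)² = ((2 - 10) - 1/224)² = (-8 - 1/224)² = (-1793/224)² = 3214849/50176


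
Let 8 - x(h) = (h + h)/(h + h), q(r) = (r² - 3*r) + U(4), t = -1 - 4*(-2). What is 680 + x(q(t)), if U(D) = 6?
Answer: 687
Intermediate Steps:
t = 7 (t = -1 + 8 = 7)
q(r) = 6 + r² - 3*r (q(r) = (r² - 3*r) + 6 = 6 + r² - 3*r)
x(h) = 7 (x(h) = 8 - (h + h)/(h + h) = 8 - 2*h/(2*h) = 8 - 2*h*1/(2*h) = 8 - 1*1 = 8 - 1 = 7)
680 + x(q(t)) = 680 + 7 = 687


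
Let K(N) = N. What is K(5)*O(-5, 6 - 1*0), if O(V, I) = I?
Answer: 30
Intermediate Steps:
K(5)*O(-5, 6 - 1*0) = 5*(6 - 1*0) = 5*(6 + 0) = 5*6 = 30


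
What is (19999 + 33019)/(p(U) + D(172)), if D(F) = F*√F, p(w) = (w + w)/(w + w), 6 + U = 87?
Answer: -7574/726921 + 2605456*√43/726921 ≈ 23.493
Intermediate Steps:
U = 81 (U = -6 + 87 = 81)
p(w) = 1 (p(w) = (2*w)/((2*w)) = (2*w)*(1/(2*w)) = 1)
D(F) = F^(3/2)
(19999 + 33019)/(p(U) + D(172)) = (19999 + 33019)/(1 + 172^(3/2)) = 53018/(1 + 344*√43)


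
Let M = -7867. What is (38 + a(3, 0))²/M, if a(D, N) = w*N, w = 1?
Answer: -1444/7867 ≈ -0.18355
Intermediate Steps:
a(D, N) = N (a(D, N) = 1*N = N)
(38 + a(3, 0))²/M = (38 + 0)²/(-7867) = 38²*(-1/7867) = 1444*(-1/7867) = -1444/7867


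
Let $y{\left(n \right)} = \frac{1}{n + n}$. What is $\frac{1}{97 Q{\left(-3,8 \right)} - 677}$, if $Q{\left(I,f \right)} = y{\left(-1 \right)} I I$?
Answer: $- \frac{2}{2227} \approx -0.00089807$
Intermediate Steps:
$y{\left(n \right)} = \frac{1}{2 n}$
$Q{\left(I,f \right)} = - \frac{I^{2}}{2}$ ($Q{\left(I,f \right)} = \frac{1}{2 \left(-1\right)} I I = \frac{1}{2} \left(-1\right) I I = - \frac{I}{2} I = - \frac{I^{2}}{2}$)
$\frac{1}{97 Q{\left(-3,8 \right)} - 677} = \frac{1}{97 \left(- \frac{\left(-3\right)^{2}}{2}\right) - 677} = \frac{1}{97 \left(\left(- \frac{1}{2}\right) 9\right) - 677} = \frac{1}{97 \left(- \frac{9}{2}\right) - 677} = \frac{1}{- \frac{873}{2} - 677} = \frac{1}{- \frac{2227}{2}} = - \frac{2}{2227}$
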